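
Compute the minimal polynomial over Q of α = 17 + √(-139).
m_α(x) = x^2 - 34x + 428

From α - 17 = √(-139), squaring gives (α - 17)^2 = -139, i.e. α^2 - 34α + 289 = -139, so α^2 - 34α + 428 = 0. The discriminant of x^2 - 34x + 428 is (-34)^2 - 4·(428) = 1156 - 1712 = -556, and 4·(-139) is not a perfect square in Q since -139 is squarefree and ≠ 1. Hence x^2 - 34x + 428 is irreducible over Q and is the minimal polynomial of α.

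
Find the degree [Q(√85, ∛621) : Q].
[Q(√85, ∛621) : Q] = 6

Let L = Q(√85, ∛621). Since Q(√85) ⊂ L and [Q(√85):Q] = 2, the tower law gives 2 | [L:Q]. Likewise Q(∛621) ⊂ L with [Q(∛621):Q] = 3 (because 621 is not a perfect cube), so 3 | [L:Q]. As gcd(2,3) = 1, [L:Q] is divisible by 6. Conversely L is generated over Q by √85 and ∛621, so [L:Q] ≤ 2·3 = 6. Therefore [Q(√85, ∛621) : Q] = 6.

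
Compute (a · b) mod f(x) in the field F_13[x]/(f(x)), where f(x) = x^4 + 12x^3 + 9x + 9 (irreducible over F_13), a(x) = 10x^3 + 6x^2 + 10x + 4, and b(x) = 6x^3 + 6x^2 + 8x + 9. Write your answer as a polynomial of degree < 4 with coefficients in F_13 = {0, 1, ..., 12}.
a · b ≡ x^3 + 8x^2 + 7x + 12 (mod f(x))

Multiply in F_13[x]: a(x)·b(x) = (10x^3 + 6x^2 + 10x + 4)·(6x^3 + 6x^2 + 8x + 9) = 8x^6 + 5x^5 + 7x^4 + x^3 + 2x^2 + 5x + 10. This has degree ≥ 4, so divide by f(x) over F_13: 8x^6 + 5x^5 + 7x^4 + x^3 + 2x^2 + 5x + 10 = (8x^2 + 7)·(x^4 + 12x^3 + 9x + 9) + (x^3 + 8x^2 + 7x + 12). Hence a·b ≡ x^3 + 8x^2 + 7x + 12 (mod f). (F_13[x]/(f) is a field with 13^4 = 28561 elements since f is irreducible of degree 4.)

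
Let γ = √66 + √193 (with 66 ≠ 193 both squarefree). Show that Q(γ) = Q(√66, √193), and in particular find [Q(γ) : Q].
[Q(γ) : Q] = 4 (equivalently, Q(γ) = Q(√66, √193))

Obviously Q(γ) ⊆ Q(√66, √193), and [Q(√66, √193):Q] = 4 (since 66, 193 are distinct squarefree integers > 1 with 12738 not a perfect square). To show equality we compute the minimal polynomial of γ. From γ = √66 + √193: γ^2 = 66 + 2√(12738) + 193 = 259 + 2√(12738), so γ^2 - 259 = 2√(12738); squaring, (γ^2 - 259)^2 = 4·12738, i.e. γ^4 - 518γ^2 + 67081 - 50952 = 0, i.e. γ^4 - 518γ^2 + 16129 = 0. So γ is a root of x^4 - 518x^2 + 16129. This polynomial is irreducible over Q: it has no rational root (each ±√66 ± √193 is irrational), and any factorization into two quadratics over Q would force √(12738) ∈ Q (pairing opposite roots) or √66, √193 ∈ Q (other pairings), all impossible. Hence [Q(γ):Q] = 4 = [Q(√66, √193):Q], so Q(γ) = Q(√66, √193).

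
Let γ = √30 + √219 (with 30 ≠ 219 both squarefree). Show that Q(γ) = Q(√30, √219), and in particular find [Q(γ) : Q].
[Q(γ) : Q] = 4 (equivalently, Q(γ) = Q(√30, √219))

Obviously Q(γ) ⊆ Q(√30, √219), and [Q(√30, √219):Q] = 4 (since 30, 219 are distinct squarefree integers > 1 with 6570 not a perfect square). To show equality we compute the minimal polynomial of γ. From γ = √30 + √219: γ^2 = 30 + 2√(6570) + 219 = 249 + 2√(6570), so γ^2 - 249 = 2√(6570); squaring, (γ^2 - 249)^2 = 4·6570, i.e. γ^4 - 498γ^2 + 62001 - 26280 = 0, i.e. γ^4 - 498γ^2 + 35721 = 0. So γ is a root of x^4 - 498x^2 + 35721. This polynomial is irreducible over Q: it has no rational root (each ±√30 ± √219 is irrational), and any factorization into two quadratics over Q would force √(6570) ∈ Q (pairing opposite roots) or √30, √219 ∈ Q (other pairings), all impossible. Hence [Q(γ):Q] = 4 = [Q(√30, √219):Q], so Q(γ) = Q(√30, √219).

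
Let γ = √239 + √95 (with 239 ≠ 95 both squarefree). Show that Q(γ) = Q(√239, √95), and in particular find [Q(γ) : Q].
[Q(γ) : Q] = 4 (equivalently, Q(γ) = Q(√239, √95))

Obviously Q(γ) ⊆ Q(√239, √95), and [Q(√239, √95):Q] = 4 (since 239, 95 are distinct squarefree integers > 1 with 22705 not a perfect square). To show equality we compute the minimal polynomial of γ. From γ = √239 + √95: γ^2 = 239 + 2√(22705) + 95 = 334 + 2√(22705), so γ^2 - 334 = 2√(22705); squaring, (γ^2 - 334)^2 = 4·22705, i.e. γ^4 - 668γ^2 + 111556 - 90820 = 0, i.e. γ^4 - 668γ^2 + 20736 = 0. So γ is a root of x^4 - 668x^2 + 20736. This polynomial is irreducible over Q: it has no rational root (each ±√239 ± √95 is irrational), and any factorization into two quadratics over Q would force √(22705) ∈ Q (pairing opposite roots) or √239, √95 ∈ Q (other pairings), all impossible. Hence [Q(γ):Q] = 4 = [Q(√239, √95):Q], so Q(γ) = Q(√239, √95).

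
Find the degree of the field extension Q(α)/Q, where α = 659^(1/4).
[Q(α):Q] = 4

α is a root of x^4 - 659. By Eisenstein's criterion at the prime p = 659 (which divides the constant term 659 but p^2 = 434281 does not, since 659 is squarefree), x^4 - 659 is irreducible over Q. Hence [Q(α):Q] = 4.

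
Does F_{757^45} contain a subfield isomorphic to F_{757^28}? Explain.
No: F_{757^28} is not a subfield of F_{757^45}

F_{p^m} embeds in F_{p^n} iff m | n. Here 28 ∤ 45 (since 45 = 1·28 + 17 with remainder 17 ≠ 0), so F_{757^28} is not a subfield of F_{757^45}. Equivalently: if it were, the tower law would give 28 = [F_{757^28}:F_757] dividing [F_{757^45}:F_757] = 45, contradiction.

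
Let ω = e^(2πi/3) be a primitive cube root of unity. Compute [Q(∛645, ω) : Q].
[Q(∛645, ω) : Q] = 6

[Q(∛645):Q] = 3 (min poly x^3 - 645, irreducible since 645 is not a perfect cube). [Q(ω):Q] = 2 (min poly x^2 + x + 1). Since Q(∛645) ⊂ R and ω ∉ R, we have ω ∉ Q(∛645), so x^2 + x + 1 remains irreducible over Q(∛645) and [Q(∛645, ω) : Q(∛645)] = 2. By the tower law, [Q(∛645, ω) : Q] = 3 · 2 = 6. (In fact Q(∛645, ω) is the splitting field of x^3 - 645 over Q.)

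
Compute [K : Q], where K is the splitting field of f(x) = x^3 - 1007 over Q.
[K : Q] = 6

The roots of x^3 - 1007 are ∛1007, ω∛1007, ω^2∛1007 where ω = e^(2πi/3) is a primitive cube root of unity, so K = Q(∛1007, ω). Now [Q(∛1007):Q] = 3 (since 1007 is not a perfect cube, x^3 - 1007 is irreducible) and [Q(ω):Q] = 2. Both 2 and 3 divide [K:Q], and [K:Q] ≤ 3·2 = 6, so [K:Q] = 6. (Equivalently: Q(∛1007) ⊂ R but ω ∉ R, so [K : Q(∛1007)] = 2.)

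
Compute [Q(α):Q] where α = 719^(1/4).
[Q(α):Q] = 4

α is a root of x^4 - 719. By Eisenstein's criterion at the prime p = 719 (which divides the constant term 719 but p^2 = 516961 does not, since 719 is squarefree), x^4 - 719 is irreducible over Q. Hence [Q(α):Q] = 4.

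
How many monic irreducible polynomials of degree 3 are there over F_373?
There are 17298248 monic irreducible polynomials of degree 3 over F_373

Each element of F_{373^3} that lies in no proper subfield is a root of exactly one monic irreducible of degree 3 over F_373, and each such polynomial has 3 distinct roots in F_{373^3}. By Möbius inversion the count is N_373(3) = (1/3) Σ_{d|3} μ(3/d) · 373^d = (1/3)(μ(3)·373^1 + μ(1)·373^3) = 51894744/3 = 17298248.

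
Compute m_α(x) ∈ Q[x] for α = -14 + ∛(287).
m_α(x) = x^3 + 42x^2 + 588x + 2457

Set β = α + 14 = ∛(287), so β^3 = 287. Then (α + 14)^3 - 287 = 0, i.e. α is a root of g(x) = (x + 14)^3 - 287 = x^3 + 42x^2 + 588x + 2457. Since g(x) = h(x + 14) where h(x) = x^3 - 287, and h is irreducible over Q (because 287 is not a perfect cube, so h has no rational root, and a monic cubic with no rational root is irreducible), g is also irreducible (irreducibility is preserved under the substitution x → x + 14). Hence m_α(x) = x^3 + 42x^2 + 588x + 2457.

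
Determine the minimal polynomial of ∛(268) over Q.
m_α(x) = x^3 - 268

α satisfies α^3 = 268, so x^3 - 268 annihilates α. By the rational root test, a rational root p/q (in lowest terms) of x^3 - 268 would satisfy p^3 = 268 q^3, forcing q = 1 and p^3 = 268; but 268 is not a perfect cube, contradiction. A monic cubic over Q with no rational root is irreducible (any nontrivial factorization would include a linear factor). Hence x^3 - 268 is the minimal polynomial of α, and in particular [Q(α):Q] = 3.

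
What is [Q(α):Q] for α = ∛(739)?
[Q(α):Q] = 3

The minimal polynomial of α is x^3 - 739, irreducible over Q since 739 is not a perfect cube (so x^3 - 739 has no rational root). Hence [Q(α):Q] = deg(m_α) = 3.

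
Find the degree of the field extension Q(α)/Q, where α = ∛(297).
[Q(α):Q] = 3

The minimal polynomial of α is x^3 - 297, irreducible over Q since 297 is not a perfect cube (so x^3 - 297 has no rational root). Hence [Q(α):Q] = deg(m_α) = 3.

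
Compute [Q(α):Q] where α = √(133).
[Q(α):Q] = 2

[Q(α):Q] equals the degree of the minimal polynomial of α. Here α^2 = 133 and x^2 - 133 is irreducible (d = 133 is squarefree, ≠ 1, hence not a square), so deg(m_α) = 2. Thus [Q(α):Q] = 2.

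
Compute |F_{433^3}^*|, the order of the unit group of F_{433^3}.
|F_{433^3}^*| = 81182736

F_{433^3} has 433^3 = 81182737 elements; its multiplicative group consists of all nonzero elements, so |F_{433^3}^*| = 81182737 - 1 = 81182736. (It is cyclic since any finite subgroup of the multiplicative group of a field is cyclic.)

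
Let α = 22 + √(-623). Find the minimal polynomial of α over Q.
m_α(x) = x^2 - 44x + 1107

From α - 22 = √(-623), squaring gives (α - 22)^2 = -623, i.e. α^2 - 44α + 484 = -623, so α^2 - 44α + 1107 = 0. The discriminant of x^2 - 44x + 1107 is (-44)^2 - 4·(1107) = 1936 - 4428 = -2492, and 4·(-623) is not a perfect square in Q since -623 is squarefree and ≠ 1. Hence x^2 - 44x + 1107 is irreducible over Q and is the minimal polynomial of α.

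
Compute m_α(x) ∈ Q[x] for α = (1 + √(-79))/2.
m_α(x) = x^2 - x + 20

From 2α - 1 = √(-79), squaring gives (2α - 1)^2 = -79, i.e. 4α^2 - 4α + 1 = -79, so α^2 - α + (1 + 79)/4 = 0. Since -79 ≡ 1 (mod 4), (1 + 79)/4 = 20 ∈ Z. The polynomial x^2 - x + 20 has discriminant 1 - 4·(20) = -79, which is not a perfect square in Q (d = -79 is squarefree and ≠ 1), so x^2 - x + 20 is irreducible over Q. It is the minimal polynomial of α.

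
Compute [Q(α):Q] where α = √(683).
[Q(α):Q] = 2

[Q(α):Q] equals the degree of the minimal polynomial of α. Here α^2 = 683 and x^2 - 683 is irreducible (d = 683 is squarefree, ≠ 1, hence not a square), so deg(m_α) = 2. Thus [Q(α):Q] = 2.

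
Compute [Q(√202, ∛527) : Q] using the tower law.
[Q(√202, ∛527) : Q] = 6

Let L = Q(√202, ∛527). Since Q(√202) ⊂ L and [Q(√202):Q] = 2, the tower law gives 2 | [L:Q]. Likewise Q(∛527) ⊂ L with [Q(∛527):Q] = 3 (because 527 is not a perfect cube), so 3 | [L:Q]. As gcd(2,3) = 1, [L:Q] is divisible by 6. Conversely L is generated over Q by √202 and ∛527, so [L:Q] ≤ 2·3 = 6. Therefore [Q(√202, ∛527) : Q] = 6.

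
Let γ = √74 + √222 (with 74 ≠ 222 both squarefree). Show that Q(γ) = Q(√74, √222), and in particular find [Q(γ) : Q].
[Q(γ) : Q] = 4 (equivalently, Q(γ) = Q(√74, √222))

Obviously Q(γ) ⊆ Q(√74, √222), and [Q(√74, √222):Q] = 4 (since 74, 222 are distinct squarefree integers > 1 with 16428 not a perfect square). To show equality we compute the minimal polynomial of γ. From γ = √74 + √222: γ^2 = 74 + 2√(16428) + 222 = 296 + 2√(16428), so γ^2 - 296 = 2√(16428); squaring, (γ^2 - 296)^2 = 4·16428, i.e. γ^4 - 592γ^2 + 87616 - 65712 = 0, i.e. γ^4 - 592γ^2 + 21904 = 0. So γ is a root of x^4 - 592x^2 + 21904. This polynomial is irreducible over Q: it has no rational root (each ±√74 ± √222 is irrational), and any factorization into two quadratics over Q would force √(16428) ∈ Q (pairing opposite roots) or √74, √222 ∈ Q (other pairings), all impossible. Hence [Q(γ):Q] = 4 = [Q(√74, √222):Q], so Q(γ) = Q(√74, √222).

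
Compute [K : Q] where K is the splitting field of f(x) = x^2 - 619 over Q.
[K : Q] = 2

f(x) = x^2 - 619 factors as (x - √619)(x + √619). The splitting field is K = Q(√619). Since 619 is squarefree and > 1, it is not a perfect square, so x^2 - 619 is irreducible over Q and [Q(√619) : Q] = 2. Hence [K : Q] = 2.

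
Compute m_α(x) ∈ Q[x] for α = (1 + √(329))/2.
m_α(x) = x^2 - x - 82

From 2α - 1 = √(329), squaring gives (2α - 1)^2 = 329, i.e. 4α^2 - 4α + 1 = 329, so α^2 - α + (1 - 329)/4 = 0. Since 329 ≡ 1 (mod 4), (1 - 329)/4 = -82 ∈ Z. The polynomial x^2 - x - 82 has discriminant 1 - 4·(-82) = 329, which is not a perfect square in Q (d = 329 is squarefree and ≠ 1), so x^2 - x - 82 is irreducible over Q. It is the minimal polynomial of α.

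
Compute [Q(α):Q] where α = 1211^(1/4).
[Q(α):Q] = 4

α is a root of x^4 - 1211. By Eisenstein's criterion at the prime p = 7 (which divides the constant term 1211 but p^2 = 49 does not, since 1211 is squarefree), x^4 - 1211 is irreducible over Q. Hence [Q(α):Q] = 4.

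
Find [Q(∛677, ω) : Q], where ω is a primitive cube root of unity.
[Q(∛677, ω) : Q] = 6

[Q(∛677):Q] = 3 (min poly x^3 - 677, irreducible since 677 is not a perfect cube). [Q(ω):Q] = 2 (min poly x^2 + x + 1). Since Q(∛677) ⊂ R and ω ∉ R, we have ω ∉ Q(∛677), so x^2 + x + 1 remains irreducible over Q(∛677) and [Q(∛677, ω) : Q(∛677)] = 2. By the tower law, [Q(∛677, ω) : Q] = 3 · 2 = 6. (In fact Q(∛677, ω) is the splitting field of x^3 - 677 over Q.)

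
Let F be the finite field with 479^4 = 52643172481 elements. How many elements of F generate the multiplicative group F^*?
There are φ(52643172480) = 13811646464 primitive elements

F_q^* is cyclic of order q - 1 = 52643172480. A cyclic group of order m has exactly φ(m) generators. Here m = 52643172480 = 2^7 · 3 · 5 · 89 · 239 · 1289, so the number of primitive elements is φ(52643172480) = 13811646464.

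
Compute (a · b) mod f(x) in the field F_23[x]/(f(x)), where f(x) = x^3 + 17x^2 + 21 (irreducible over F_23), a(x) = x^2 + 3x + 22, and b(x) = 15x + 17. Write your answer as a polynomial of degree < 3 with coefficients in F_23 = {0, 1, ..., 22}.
a · b ≡ 14x^2 + 13x + 13 (mod f(x))

Multiply in F_23[x]: a(x)·b(x) = (x^2 + 3x + 22)·(15x + 17) = 15x^3 + 16x^2 + 13x + 6. This has degree ≥ 3, so divide by f(x) over F_23: 15x^3 + 16x^2 + 13x + 6 = (15)·(x^3 + 17x^2 + 21) + (14x^2 + 13x + 13). Hence a·b ≡ 14x^2 + 13x + 13 (mod f). (F_23[x]/(f) is a field with 23^3 = 12167 elements since f is irreducible of degree 3.)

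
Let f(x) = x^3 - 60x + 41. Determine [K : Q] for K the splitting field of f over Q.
[K : Q] = 6

By the rational root test, any rational root of the monic integer polynomial f(x) = x^3 - 60x + 41 must be an integer dividing the constant term 41, i.e. one of ±{1, 41}. Evaluating: f(1) = -18, f(-1) = 100, f(41) = 66502, f(-41) = -66420; none is 0, so f has no rational root and is therefore irreducible over Q (a cubic with no linear factor over a field is irreducible). For an irreducible cubic, the Galois group is A_3 or S_3 according as the discriminant disc(f) = -4a^3 - 27b^2 = -4·(-60)^3 - 27·(41)^2 = 818613 is or is not a square in Q. Here disc(f) = 818613 is not a perfect square in Q, so the Galois group of f over Q is not contained in A_3 and must be all of S_3. The splitting field has degree |S_3| = 6 over Q, so [K : Q] = 6.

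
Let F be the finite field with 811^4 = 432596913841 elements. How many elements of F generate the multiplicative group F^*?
There are φ(432596913840) = 85837086720 primitive elements

F_q^* is cyclic of order q - 1 = 432596913840. A cyclic group of order m has exactly φ(m) generators. Here m = 432596913840 = 2^4 · 3^4 · 5 · 7 · 13 · 29 · 41 · 617, so the number of primitive elements is φ(432596913840) = 85837086720.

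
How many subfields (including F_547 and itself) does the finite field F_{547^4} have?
F_{547^4} has 3 subfields

The subfields of F_{p^n} are exactly the fields F_{p^d} for d | n (each is the fixed field of the unique index-d subgroup of Gal(F_{p^n}/F_p) ≅ Z/nZ). The divisors of n = 4 are {1, 2, 4}, giving 3 subfields: F_{547^1}, F_{547^2}, F_{547^4}.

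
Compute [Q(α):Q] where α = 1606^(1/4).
[Q(α):Q] = 4

α is a root of x^4 - 1606. By Eisenstein's criterion at the prime p = 2 (which divides the constant term 1606 but p^2 = 4 does not, since 1606 is squarefree), x^4 - 1606 is irreducible over Q. Hence [Q(α):Q] = 4.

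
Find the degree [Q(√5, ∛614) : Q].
[Q(√5, ∛614) : Q] = 6

Let L = Q(√5, ∛614). Since Q(√5) ⊂ L and [Q(√5):Q] = 2, the tower law gives 2 | [L:Q]. Likewise Q(∛614) ⊂ L with [Q(∛614):Q] = 3 (because 614 is not a perfect cube), so 3 | [L:Q]. As gcd(2,3) = 1, [L:Q] is divisible by 6. Conversely L is generated over Q by √5 and ∛614, so [L:Q] ≤ 2·3 = 6. Therefore [Q(√5, ∛614) : Q] = 6.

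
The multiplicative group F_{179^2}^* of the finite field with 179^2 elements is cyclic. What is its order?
|F_{179^2}^*| = 32040

F_{179^2} has 179^2 = 32041 elements; its multiplicative group consists of all nonzero elements, so |F_{179^2}^*| = 32041 - 1 = 32040. (It is cyclic since any finite subgroup of the multiplicative group of a field is cyclic.)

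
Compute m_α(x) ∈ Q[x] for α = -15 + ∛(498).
m_α(x) = x^3 + 45x^2 + 675x + 2877

Set β = α + 15 = ∛(498), so β^3 = 498. Then (α + 15)^3 - 498 = 0, i.e. α is a root of g(x) = (x + 15)^3 - 498 = x^3 + 45x^2 + 675x + 2877. Since g(x) = h(x + 15) where h(x) = x^3 - 498, and h is irreducible over Q (because 498 is not a perfect cube, so h has no rational root, and a monic cubic with no rational root is irreducible), g is also irreducible (irreducibility is preserved under the substitution x → x + 15). Hence m_α(x) = x^3 + 45x^2 + 675x + 2877.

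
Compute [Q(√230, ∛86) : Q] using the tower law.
[Q(√230, ∛86) : Q] = 6

Let L = Q(√230, ∛86). Since Q(√230) ⊂ L and [Q(√230):Q] = 2, the tower law gives 2 | [L:Q]. Likewise Q(∛86) ⊂ L with [Q(∛86):Q] = 3 (because 86 is not a perfect cube), so 3 | [L:Q]. As gcd(2,3) = 1, [L:Q] is divisible by 6. Conversely L is generated over Q by √230 and ∛86, so [L:Q] ≤ 2·3 = 6. Therefore [Q(√230, ∛86) : Q] = 6.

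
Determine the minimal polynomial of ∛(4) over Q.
m_α(x) = x^3 - 4

α satisfies α^3 = 4, so x^3 - 4 annihilates α. By the rational root test, a rational root p/q (in lowest terms) of x^3 - 4 would satisfy p^3 = 4 q^3, forcing q = 1 and p^3 = 4; but 4 is not a perfect cube, contradiction. A monic cubic over Q with no rational root is irreducible (any nontrivial factorization would include a linear factor). Hence x^3 - 4 is the minimal polynomial of α, and in particular [Q(α):Q] = 3.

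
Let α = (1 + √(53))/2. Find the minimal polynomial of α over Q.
m_α(x) = x^2 - x - 13

From 2α - 1 = √(53), squaring gives (2α - 1)^2 = 53, i.e. 4α^2 - 4α + 1 = 53, so α^2 - α + (1 - 53)/4 = 0. Since 53 ≡ 1 (mod 4), (1 - 53)/4 = -13 ∈ Z. The polynomial x^2 - x - 13 has discriminant 1 - 4·(-13) = 53, which is not a perfect square in Q (d = 53 is squarefree and ≠ 1), so x^2 - x - 13 is irreducible over Q. It is the minimal polynomial of α.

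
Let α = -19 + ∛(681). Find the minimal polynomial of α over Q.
m_α(x) = x^3 + 57x^2 + 1083x + 6178

Set β = α + 19 = ∛(681), so β^3 = 681. Then (α + 19)^3 - 681 = 0, i.e. α is a root of g(x) = (x + 19)^3 - 681 = x^3 + 57x^2 + 1083x + 6178. Since g(x) = h(x + 19) where h(x) = x^3 - 681, and h is irreducible over Q (because 681 is not a perfect cube, so h has no rational root, and a monic cubic with no rational root is irreducible), g is also irreducible (irreducibility is preserved under the substitution x → x + 19). Hence m_α(x) = x^3 + 57x^2 + 1083x + 6178.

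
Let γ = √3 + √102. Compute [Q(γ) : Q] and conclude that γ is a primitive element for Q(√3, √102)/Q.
[Q(γ) : Q] = 4 (equivalently, Q(γ) = Q(√3, √102))

Obviously Q(γ) ⊆ Q(√3, √102), and [Q(√3, √102):Q] = 4 (since 3, 102 are distinct squarefree integers > 1 with 306 not a perfect square). To show equality we compute the minimal polynomial of γ. From γ = √3 + √102: γ^2 = 3 + 2√(306) + 102 = 105 + 2√(306), so γ^2 - 105 = 2√(306); squaring, (γ^2 - 105)^2 = 4·306, i.e. γ^4 - 210γ^2 + 11025 - 1224 = 0, i.e. γ^4 - 210γ^2 + 9801 = 0. So γ is a root of x^4 - 210x^2 + 9801. This polynomial is irreducible over Q: it has no rational root (each ±√3 ± √102 is irrational), and any factorization into two quadratics over Q would force √(306) ∈ Q (pairing opposite roots) or √3, √102 ∈ Q (other pairings), all impossible. Hence [Q(γ):Q] = 4 = [Q(√3, √102):Q], so Q(γ) = Q(√3, √102).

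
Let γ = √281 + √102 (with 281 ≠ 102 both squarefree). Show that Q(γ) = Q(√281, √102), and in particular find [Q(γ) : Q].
[Q(γ) : Q] = 4 (equivalently, Q(γ) = Q(√281, √102))

Obviously Q(γ) ⊆ Q(√281, √102), and [Q(√281, √102):Q] = 4 (since 281, 102 are distinct squarefree integers > 1 with 28662 not a perfect square). To show equality we compute the minimal polynomial of γ. From γ = √281 + √102: γ^2 = 281 + 2√(28662) + 102 = 383 + 2√(28662), so γ^2 - 383 = 2√(28662); squaring, (γ^2 - 383)^2 = 4·28662, i.e. γ^4 - 766γ^2 + 146689 - 114648 = 0, i.e. γ^4 - 766γ^2 + 32041 = 0. So γ is a root of x^4 - 766x^2 + 32041. This polynomial is irreducible over Q: it has no rational root (each ±√281 ± √102 is irrational), and any factorization into two quadratics over Q would force √(28662) ∈ Q (pairing opposite roots) or √281, √102 ∈ Q (other pairings), all impossible. Hence [Q(γ):Q] = 4 = [Q(√281, √102):Q], so Q(γ) = Q(√281, √102).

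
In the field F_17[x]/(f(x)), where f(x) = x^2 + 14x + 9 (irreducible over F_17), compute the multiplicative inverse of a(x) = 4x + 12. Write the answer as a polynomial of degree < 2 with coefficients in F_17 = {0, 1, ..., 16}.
a(x)^(-1) ≡ 14x + 1 (mod f(x))

Since f is irreducible over F_17, F_17[x]/(f) is a field and a(x) ≠ 0 has an inverse. Apply the extended Euclidean algorithm to f(x) and a(x) in F_17[x]: f(x) = (13x + 7)·a(x) + (10). The last nonzero remainder is the constant 10 = gcd(f, a) in F_17. Back-substituting through the division chain expresses 10 = s(x)·a(x) + t(x)·f(x) with s(x) ≡ 4x + 10 (mod f), so (4x + 10)·a(x) ≡ 10 (mod f). Multiplying by 10^(-1) ≡ 12 in F_17 gives a(x)^(-1) ≡ 12·(4x + 10) ≡ 14x + 1 (mod f). Check: (4x + 12)·(14x + 1) = 5x^2 + 2x + 12 ≡ 1 (mod x^2 + 14x + 9).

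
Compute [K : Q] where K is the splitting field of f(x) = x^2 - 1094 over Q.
[K : Q] = 2

f(x) = x^2 - 1094 factors as (x - √1094)(x + √1094). The splitting field is K = Q(√1094). Since 1094 is squarefree and > 1, it is not a perfect square, so x^2 - 1094 is irreducible over Q and [Q(√1094) : Q] = 2. Hence [K : Q] = 2.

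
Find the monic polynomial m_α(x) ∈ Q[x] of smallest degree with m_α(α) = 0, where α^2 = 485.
m_α(x) = x^2 - 485

α satisfies α^2 - 485 = 0, so x^2 - 485 annihilates α. Since d = 485 is squarefree and ≠ 1, it is not a perfect square in Q, so x^2 - 485 has no rational root and is therefore irreducible over Q (a degree-2 polynomial over a field is irreducible iff it has no root). Hence m_α(x) = x^2 - 485.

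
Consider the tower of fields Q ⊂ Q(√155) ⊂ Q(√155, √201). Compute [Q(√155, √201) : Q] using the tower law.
[Q(√155, √201) : Q] = 4

[Q(√155):Q] = 2 (min poly x^2 - 155, irreducible since 155 is squarefree > 1). For the top step, suppose √201 ∈ Q(√155), say √201 = c + d√155 with c, d ∈ Q. Squaring: 201 = c^2 + 155d^2 + 2cd√155. Since √155 ∉ Q this forces 2cd = 0. If d = 0 then √201 = c ∈ Q, contradicting 201 squarefree > 1. If c = 0 then 201 = 155d^2, so 155·201 = (155d)^2 is a perfect square in Q — but 155·201 = 31155 is not a perfect square (since 155 and 201 are distinct squarefree integers). Contradiction. Hence √201 ∉ Q(√155), so x^2 - 201 stays irreducible over Q(√155) and [Q(√155, √201) : Q(√155)] = 2. By the tower law, [Q(√155, √201) : Q] = 2 · 2 = 4.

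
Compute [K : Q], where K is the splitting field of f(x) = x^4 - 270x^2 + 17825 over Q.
[K : Q] = 4

Solving the quadratic in x^2: x^2 = (270 ± √(270^2 - 4·17825))/2 = (270 ± √1600)/2 = (270 ± 40)/2, giving x^2 = 155 or x^2 = 115. So f(x) = (x^2 - 155)(x^2 - 115) and the roots of f are ±√155, ±√115. Hence the splitting field is K = Q(√155, √115). Since 155 and 115 are distinct squarefree integers > 1, their product 17825 is not a perfect square, so √115 ∉ Q(√155). By the tower law [K:Q] = [Q(√155,√115):Q(√155)] · [Q(√155):Q] = 2 · 2 = 4.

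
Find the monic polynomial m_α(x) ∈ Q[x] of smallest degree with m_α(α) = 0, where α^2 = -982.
m_α(x) = x^2 + 982

α satisfies α^2 + 982 = 0, so x^2 + 982 annihilates α. Since d = -982 is squarefree and ≠ 1, it is not a perfect square in Q, so x^2 + 982 has no rational root and is therefore irreducible over Q (a degree-2 polynomial over a field is irreducible iff it has no root). Hence m_α(x) = x^2 + 982.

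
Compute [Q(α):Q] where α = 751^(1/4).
[Q(α):Q] = 4

α is a root of x^4 - 751. By Eisenstein's criterion at the prime p = 751 (which divides the constant term 751 but p^2 = 564001 does not, since 751 is squarefree), x^4 - 751 is irreducible over Q. Hence [Q(α):Q] = 4.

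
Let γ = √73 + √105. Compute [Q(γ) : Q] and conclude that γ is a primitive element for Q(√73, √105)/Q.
[Q(γ) : Q] = 4 (equivalently, Q(γ) = Q(√73, √105))

Obviously Q(γ) ⊆ Q(√73, √105), and [Q(√73, √105):Q] = 4 (since 73, 105 are distinct squarefree integers > 1 with 7665 not a perfect square). To show equality we compute the minimal polynomial of γ. From γ = √73 + √105: γ^2 = 73 + 2√(7665) + 105 = 178 + 2√(7665), so γ^2 - 178 = 2√(7665); squaring, (γ^2 - 178)^2 = 4·7665, i.e. γ^4 - 356γ^2 + 31684 - 30660 = 0, i.e. γ^4 - 356γ^2 + 1024 = 0. So γ is a root of x^4 - 356x^2 + 1024. This polynomial is irreducible over Q: it has no rational root (each ±√73 ± √105 is irrational), and any factorization into two quadratics over Q would force √(7665) ∈ Q (pairing opposite roots) or √73, √105 ∈ Q (other pairings), all impossible. Hence [Q(γ):Q] = 4 = [Q(√73, √105):Q], so Q(γ) = Q(√73, √105).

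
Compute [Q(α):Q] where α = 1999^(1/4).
[Q(α):Q] = 4

α is a root of x^4 - 1999. By Eisenstein's criterion at the prime p = 1999 (which divides the constant term 1999 but p^2 = 3996001 does not, since 1999 is squarefree), x^4 - 1999 is irreducible over Q. Hence [Q(α):Q] = 4.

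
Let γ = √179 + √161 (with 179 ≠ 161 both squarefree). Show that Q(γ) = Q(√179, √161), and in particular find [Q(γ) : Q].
[Q(γ) : Q] = 4 (equivalently, Q(γ) = Q(√179, √161))

Obviously Q(γ) ⊆ Q(√179, √161), and [Q(√179, √161):Q] = 4 (since 179, 161 are distinct squarefree integers > 1 with 28819 not a perfect square). To show equality we compute the minimal polynomial of γ. From γ = √179 + √161: γ^2 = 179 + 2√(28819) + 161 = 340 + 2√(28819), so γ^2 - 340 = 2√(28819); squaring, (γ^2 - 340)^2 = 4·28819, i.e. γ^4 - 680γ^2 + 115600 - 115276 = 0, i.e. γ^4 - 680γ^2 + 324 = 0. So γ is a root of x^4 - 680x^2 + 324. This polynomial is irreducible over Q: it has no rational root (each ±√179 ± √161 is irrational), and any factorization into two quadratics over Q would force √(28819) ∈ Q (pairing opposite roots) or √179, √161 ∈ Q (other pairings), all impossible. Hence [Q(γ):Q] = 4 = [Q(√179, √161):Q], so Q(γ) = Q(√179, √161).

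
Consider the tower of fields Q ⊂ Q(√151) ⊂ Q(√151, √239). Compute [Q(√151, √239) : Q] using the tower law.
[Q(√151, √239) : Q] = 4

[Q(√151):Q] = 2 (min poly x^2 - 151, irreducible since 151 is squarefree > 1). For the top step, suppose √239 ∈ Q(√151), say √239 = c + d√151 with c, d ∈ Q. Squaring: 239 = c^2 + 151d^2 + 2cd√151. Since √151 ∉ Q this forces 2cd = 0. If d = 0 then √239 = c ∈ Q, contradicting 239 squarefree > 1. If c = 0 then 239 = 151d^2, so 151·239 = (151d)^2 is a perfect square in Q — but 151·239 = 36089 is not a perfect square (since 151 and 239 are distinct squarefree integers). Contradiction. Hence √239 ∉ Q(√151), so x^2 - 239 stays irreducible over Q(√151) and [Q(√151, √239) : Q(√151)] = 2. By the tower law, [Q(√151, √239) : Q] = 2 · 2 = 4.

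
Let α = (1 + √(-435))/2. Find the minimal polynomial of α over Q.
m_α(x) = x^2 - x + 109

From 2α - 1 = √(-435), squaring gives (2α - 1)^2 = -435, i.e. 4α^2 - 4α + 1 = -435, so α^2 - α + (1 + 435)/4 = 0. Since -435 ≡ 1 (mod 4), (1 + 435)/4 = 109 ∈ Z. The polynomial x^2 - x + 109 has discriminant 1 - 4·(109) = -435, which is not a perfect square in Q (d = -435 is squarefree and ≠ 1), so x^2 - x + 109 is irreducible over Q. It is the minimal polynomial of α.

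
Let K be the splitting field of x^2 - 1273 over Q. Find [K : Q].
[K : Q] = 2

f(x) = x^2 - 1273 factors as (x - √1273)(x + √1273). The splitting field is K = Q(√1273). Since 1273 is squarefree and > 1, it is not a perfect square, so x^2 - 1273 is irreducible over Q and [Q(√1273) : Q] = 2. Hence [K : Q] = 2.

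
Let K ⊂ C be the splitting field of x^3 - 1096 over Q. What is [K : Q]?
[K : Q] = 6

The roots of x^3 - 1096 are ∛1096, ω∛1096, ω^2∛1096 where ω = e^(2πi/3) is a primitive cube root of unity, so K = Q(∛1096, ω). Now [Q(∛1096):Q] = 3 (since 1096 is not a perfect cube, x^3 - 1096 is irreducible) and [Q(ω):Q] = 2. Both 2 and 3 divide [K:Q], and [K:Q] ≤ 3·2 = 6, so [K:Q] = 6. (Equivalently: Q(∛1096) ⊂ R but ω ∉ R, so [K : Q(∛1096)] = 2.)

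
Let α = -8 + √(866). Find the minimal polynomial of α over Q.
m_α(x) = x^2 + 16x - 802

From α + 8 = √(866), squaring gives (α + 8)^2 = 866, i.e. α^2 + 16α + 64 = 866, so α^2 + 16α - 802 = 0. The discriminant of x^2 + 16x - 802 is (16)^2 - 4·(-802) = 256 + 3208 = 3464, and 4·(866) is not a perfect square in Q since 866 is squarefree and ≠ 1. Hence x^2 + 16x - 802 is irreducible over Q and is the minimal polynomial of α.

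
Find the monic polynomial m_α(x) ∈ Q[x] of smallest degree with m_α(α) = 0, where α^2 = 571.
m_α(x) = x^2 - 571

α satisfies α^2 - 571 = 0, so x^2 - 571 annihilates α. Since d = 571 is squarefree and ≠ 1, it is not a perfect square in Q, so x^2 - 571 has no rational root and is therefore irreducible over Q (a degree-2 polynomial over a field is irreducible iff it has no root). Hence m_α(x) = x^2 - 571.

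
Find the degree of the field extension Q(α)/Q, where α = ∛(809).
[Q(α):Q] = 3

The minimal polynomial of α is x^3 - 809, irreducible over Q since 809 is not a perfect cube (so x^3 - 809 has no rational root). Hence [Q(α):Q] = deg(m_α) = 3.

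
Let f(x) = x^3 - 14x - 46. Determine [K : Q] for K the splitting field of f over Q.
[K : Q] = 6

By the rational root test, any rational root of the monic integer polynomial f(x) = x^3 - 14x - 46 must be an integer dividing the constant term -46, i.e. one of ±{1, 2, 23, 46}. Evaluating: f(1) = -59, f(-1) = -33, f(2) = -66, f(-2) = -26, f(23) = 11799, f(-23) = -11891, f(46) = 96646, f(-46) = -96738; none is 0, so f has no rational root and is therefore irreducible over Q (a cubic with no linear factor over a field is irreducible). For an irreducible cubic, the Galois group is A_3 or S_3 according as the discriminant disc(f) = -4a^3 - 27b^2 = -4·(-14)^3 - 27·(-46)^2 = -46156 is or is not a square in Q. Here disc(f) = -46156 is not a perfect square in Q, so the Galois group of f over Q is not contained in A_3 and must be all of S_3. The splitting field has degree |S_3| = 6 over Q, so [K : Q] = 6.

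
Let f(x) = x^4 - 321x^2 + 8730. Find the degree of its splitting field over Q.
[K : Q] = 4

Solving the quadratic in x^2: x^2 = (321 ± √(321^2 - 4·8730))/2 = (321 ± √68121)/2 = (321 ± 261)/2, giving x^2 = 30 or x^2 = 291. So f(x) = (x^2 - 30)(x^2 - 291) and the roots of f are ±√30, ±√291. Hence the splitting field is K = Q(√30, √291). Since 30 and 291 are distinct squarefree integers > 1, their product 8730 is not a perfect square, so √291 ∉ Q(√30). By the tower law [K:Q] = [Q(√30,√291):Q(√30)] · [Q(√30):Q] = 2 · 2 = 4.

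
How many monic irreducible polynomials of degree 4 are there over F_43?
There are 854238 monic irreducible polynomials of degree 4 over F_43

Each element of F_{43^4} that lies in no proper subfield is a root of exactly one monic irreducible of degree 4 over F_43, and each such polynomial has 4 distinct roots in F_{43^4}. By Möbius inversion the count is N_43(4) = (1/4) Σ_{d|4} μ(4/d) · 43^d = (1/4)(μ(4)·43^1 + μ(2)·43^2 + μ(1)·43^4) = 3416952/4 = 854238.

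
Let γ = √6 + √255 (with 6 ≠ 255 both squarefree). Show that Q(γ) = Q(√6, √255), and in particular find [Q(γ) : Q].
[Q(γ) : Q] = 4 (equivalently, Q(γ) = Q(√6, √255))

Obviously Q(γ) ⊆ Q(√6, √255), and [Q(√6, √255):Q] = 4 (since 6, 255 are distinct squarefree integers > 1 with 1530 not a perfect square). To show equality we compute the minimal polynomial of γ. From γ = √6 + √255: γ^2 = 6 + 2√(1530) + 255 = 261 + 2√(1530), so γ^2 - 261 = 2√(1530); squaring, (γ^2 - 261)^2 = 4·1530, i.e. γ^4 - 522γ^2 + 68121 - 6120 = 0, i.e. γ^4 - 522γ^2 + 62001 = 0. So γ is a root of x^4 - 522x^2 + 62001. This polynomial is irreducible over Q: it has no rational root (each ±√6 ± √255 is irrational), and any factorization into two quadratics over Q would force √(1530) ∈ Q (pairing opposite roots) or √6, √255 ∈ Q (other pairings), all impossible. Hence [Q(γ):Q] = 4 = [Q(√6, √255):Q], so Q(γ) = Q(√6, √255).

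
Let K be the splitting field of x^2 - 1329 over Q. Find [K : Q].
[K : Q] = 2

f(x) = x^2 - 1329 factors as (x - √1329)(x + √1329). The splitting field is K = Q(√1329). Since 1329 is squarefree and > 1, it is not a perfect square, so x^2 - 1329 is irreducible over Q and [Q(√1329) : Q] = 2. Hence [K : Q] = 2.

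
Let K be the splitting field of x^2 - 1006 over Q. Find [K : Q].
[K : Q] = 2

f(x) = x^2 - 1006 factors as (x - √1006)(x + √1006). The splitting field is K = Q(√1006). Since 1006 is squarefree and > 1, it is not a perfect square, so x^2 - 1006 is irreducible over Q and [Q(√1006) : Q] = 2. Hence [K : Q] = 2.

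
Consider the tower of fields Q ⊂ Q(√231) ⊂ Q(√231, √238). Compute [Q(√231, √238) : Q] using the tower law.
[Q(√231, √238) : Q] = 4

[Q(√231):Q] = 2 (min poly x^2 - 231, irreducible since 231 is squarefree > 1). For the top step, suppose √238 ∈ Q(√231), say √238 = c + d√231 with c, d ∈ Q. Squaring: 238 = c^2 + 231d^2 + 2cd√231. Since √231 ∉ Q this forces 2cd = 0. If d = 0 then √238 = c ∈ Q, contradicting 238 squarefree > 1. If c = 0 then 238 = 231d^2, so 231·238 = (231d)^2 is a perfect square in Q — but 231·238 = 54978 is not a perfect square (since 231 and 238 are distinct squarefree integers). Contradiction. Hence √238 ∉ Q(√231), so x^2 - 238 stays irreducible over Q(√231) and [Q(√231, √238) : Q(√231)] = 2. By the tower law, [Q(√231, √238) : Q] = 2 · 2 = 4.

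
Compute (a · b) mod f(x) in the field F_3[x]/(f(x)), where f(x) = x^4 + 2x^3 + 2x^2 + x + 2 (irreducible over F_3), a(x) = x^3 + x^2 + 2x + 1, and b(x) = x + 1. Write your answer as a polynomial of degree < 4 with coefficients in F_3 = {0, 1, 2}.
a · b ≡ x^2 + 2x + 2 (mod f(x))

Multiply in F_3[x]: a(x)·b(x) = (x^3 + x^2 + 2x + 1)·(x + 1) = x^4 + 2x^3 + 1. This has degree ≥ 4, so divide by f(x) over F_3: x^4 + 2x^3 + 1 = (1)·(x^4 + 2x^3 + 2x^2 + x + 2) + (x^2 + 2x + 2). Hence a·b ≡ x^2 + 2x + 2 (mod f). (F_3[x]/(f) is a field with 3^4 = 81 elements since f is irreducible of degree 4.)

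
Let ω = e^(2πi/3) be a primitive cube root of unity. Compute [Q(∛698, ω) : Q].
[Q(∛698, ω) : Q] = 6

[Q(∛698):Q] = 3 (min poly x^3 - 698, irreducible since 698 is not a perfect cube). [Q(ω):Q] = 2 (min poly x^2 + x + 1). Since Q(∛698) ⊂ R and ω ∉ R, we have ω ∉ Q(∛698), so x^2 + x + 1 remains irreducible over Q(∛698) and [Q(∛698, ω) : Q(∛698)] = 2. By the tower law, [Q(∛698, ω) : Q] = 3 · 2 = 6. (In fact Q(∛698, ω) is the splitting field of x^3 - 698 over Q.)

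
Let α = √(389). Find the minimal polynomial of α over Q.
m_α(x) = x^2 - 389

α satisfies α^2 - 389 = 0, so x^2 - 389 annihilates α. Since d = 389 is squarefree and ≠ 1, it is not a perfect square in Q, so x^2 - 389 has no rational root and is therefore irreducible over Q (a degree-2 polynomial over a field is irreducible iff it has no root). Hence m_α(x) = x^2 - 389.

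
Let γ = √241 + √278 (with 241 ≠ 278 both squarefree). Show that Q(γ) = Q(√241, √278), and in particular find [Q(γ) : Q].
[Q(γ) : Q] = 4 (equivalently, Q(γ) = Q(√241, √278))

Obviously Q(γ) ⊆ Q(√241, √278), and [Q(√241, √278):Q] = 4 (since 241, 278 are distinct squarefree integers > 1 with 66998 not a perfect square). To show equality we compute the minimal polynomial of γ. From γ = √241 + √278: γ^2 = 241 + 2√(66998) + 278 = 519 + 2√(66998), so γ^2 - 519 = 2√(66998); squaring, (γ^2 - 519)^2 = 4·66998, i.e. γ^4 - 1038γ^2 + 269361 - 267992 = 0, i.e. γ^4 - 1038γ^2 + 1369 = 0. So γ is a root of x^4 - 1038x^2 + 1369. This polynomial is irreducible over Q: it has no rational root (each ±√241 ± √278 is irrational), and any factorization into two quadratics over Q would force √(66998) ∈ Q (pairing opposite roots) or √241, √278 ∈ Q (other pairings), all impossible. Hence [Q(γ):Q] = 4 = [Q(√241, √278):Q], so Q(γ) = Q(√241, √278).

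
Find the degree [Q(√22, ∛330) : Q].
[Q(√22, ∛330) : Q] = 6

Let L = Q(√22, ∛330). Since Q(√22) ⊂ L and [Q(√22):Q] = 2, the tower law gives 2 | [L:Q]. Likewise Q(∛330) ⊂ L with [Q(∛330):Q] = 3 (because 330 is not a perfect cube), so 3 | [L:Q]. As gcd(2,3) = 1, [L:Q] is divisible by 6. Conversely L is generated over Q by √22 and ∛330, so [L:Q] ≤ 2·3 = 6. Therefore [Q(√22, ∛330) : Q] = 6.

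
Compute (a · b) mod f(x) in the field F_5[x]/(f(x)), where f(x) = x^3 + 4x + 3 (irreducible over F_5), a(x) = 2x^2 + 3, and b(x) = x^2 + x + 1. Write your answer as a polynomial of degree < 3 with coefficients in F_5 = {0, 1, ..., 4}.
a · b ≡ 2x^2 + 4x + 2 (mod f(x))

Multiply in F_5[x]: a(x)·b(x) = (2x^2 + 3)·(x^2 + x + 1) = 2x^4 + 2x^3 + 3x + 3. This has degree ≥ 3, so divide by f(x) over F_5: 2x^4 + 2x^3 + 3x + 3 = (2x + 2)·(x^3 + 4x + 3) + (2x^2 + 4x + 2). Hence a·b ≡ 2x^2 + 4x + 2 (mod f). (F_5[x]/(f) is a field with 5^3 = 125 elements since f is irreducible of degree 3.)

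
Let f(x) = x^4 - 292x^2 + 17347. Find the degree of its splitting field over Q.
[K : Q] = 4

Solving the quadratic in x^2: x^2 = (292 ± √(292^2 - 4·17347))/2 = (292 ± √15876)/2 = (292 ± 126)/2, giving x^2 = 209 or x^2 = 83. So f(x) = (x^2 - 209)(x^2 - 83) and the roots of f are ±√209, ±√83. Hence the splitting field is K = Q(√209, √83). Since 209 and 83 are distinct squarefree integers > 1, their product 17347 is not a perfect square, so √83 ∉ Q(√209). By the tower law [K:Q] = [Q(√209,√83):Q(√209)] · [Q(√209):Q] = 2 · 2 = 4.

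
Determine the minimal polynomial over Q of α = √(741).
m_α(x) = x^2 - 741

α satisfies α^2 - 741 = 0, so x^2 - 741 annihilates α. Since d = 741 is squarefree and ≠ 1, it is not a perfect square in Q, so x^2 - 741 has no rational root and is therefore irreducible over Q (a degree-2 polynomial over a field is irreducible iff it has no root). Hence m_α(x) = x^2 - 741.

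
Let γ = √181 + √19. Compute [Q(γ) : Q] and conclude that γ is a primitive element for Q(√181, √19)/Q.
[Q(γ) : Q] = 4 (equivalently, Q(γ) = Q(√181, √19))

Obviously Q(γ) ⊆ Q(√181, √19), and [Q(√181, √19):Q] = 4 (since 181, 19 are distinct squarefree integers > 1 with 3439 not a perfect square). To show equality we compute the minimal polynomial of γ. From γ = √181 + √19: γ^2 = 181 + 2√(3439) + 19 = 200 + 2√(3439), so γ^2 - 200 = 2√(3439); squaring, (γ^2 - 200)^2 = 4·3439, i.e. γ^4 - 400γ^2 + 40000 - 13756 = 0, i.e. γ^4 - 400γ^2 + 26244 = 0. So γ is a root of x^4 - 400x^2 + 26244. This polynomial is irreducible over Q: it has no rational root (each ±√181 ± √19 is irrational), and any factorization into two quadratics over Q would force √(3439) ∈ Q (pairing opposite roots) or √181, √19 ∈ Q (other pairings), all impossible. Hence [Q(γ):Q] = 4 = [Q(√181, √19):Q], so Q(γ) = Q(√181, √19).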